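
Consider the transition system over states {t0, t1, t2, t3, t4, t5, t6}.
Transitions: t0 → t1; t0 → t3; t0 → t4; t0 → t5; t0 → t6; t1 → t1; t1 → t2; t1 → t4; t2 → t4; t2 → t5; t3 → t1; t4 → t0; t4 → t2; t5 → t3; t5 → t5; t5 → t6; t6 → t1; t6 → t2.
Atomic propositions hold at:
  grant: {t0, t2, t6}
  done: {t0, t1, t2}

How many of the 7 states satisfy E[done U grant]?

4

E[done U grant]: least fixpoint, start Z0 = Sat(grant) = {t0, t2, t6}, add states in Sat(done) with some successor in Z. Z1 = {t0, t1, t2, t6}; fixed.
Sat(E[done U grant]) = {t0, t1, t2, t6}
|Sat(E[done U grant])| = |{t0, t1, t2, t6}| = 4.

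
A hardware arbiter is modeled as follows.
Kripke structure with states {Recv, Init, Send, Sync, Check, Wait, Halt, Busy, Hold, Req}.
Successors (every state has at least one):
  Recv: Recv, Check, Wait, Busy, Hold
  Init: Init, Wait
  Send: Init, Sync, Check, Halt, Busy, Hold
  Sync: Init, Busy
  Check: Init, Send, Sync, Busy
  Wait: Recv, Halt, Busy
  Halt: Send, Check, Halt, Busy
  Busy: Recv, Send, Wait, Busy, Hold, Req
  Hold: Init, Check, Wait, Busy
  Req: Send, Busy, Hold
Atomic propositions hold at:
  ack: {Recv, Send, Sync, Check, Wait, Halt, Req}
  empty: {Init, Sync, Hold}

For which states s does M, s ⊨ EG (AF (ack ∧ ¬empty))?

Sat(¬empty) = {Recv, Send, Check, Wait, Halt, Busy, Req}
Sat(ack ∧ ¬empty) = {Recv, Send, Check, Wait, Halt, Req}
AF (ack ∧ ¬empty): least fixpoint, start Z0 = {Recv, Send, Check, Wait, Halt, Req}, add states with every successor in Z. Already a fixed point.
Sat(AF (ack ∧ ¬empty)) = {Recv, Send, Check, Wait, Halt, Req}
EG (AF (ack ∧ ¬empty)): greatest fixpoint, start Z0 = {Recv, Send, Check, Wait, Halt, Req}, keep only states in Sat with some successor in Z. Already a fixed point.
Sat(EG (AF (ack ∧ ¬empty))) = {Recv, Send, Check, Wait, Halt, Req}

{Recv, Send, Check, Wait, Halt, Req}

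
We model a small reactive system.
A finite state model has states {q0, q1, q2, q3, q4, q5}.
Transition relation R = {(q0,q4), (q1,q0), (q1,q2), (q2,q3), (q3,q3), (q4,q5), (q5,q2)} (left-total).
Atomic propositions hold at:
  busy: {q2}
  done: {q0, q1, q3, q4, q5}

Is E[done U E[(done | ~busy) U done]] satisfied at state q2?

No

Sat(~busy) = {q0, q1, q3, q4, q5}
Sat(done | ~busy) = {q0, q1, q3, q4, q5}
E[(done | ~busy) U done]: least fixpoint, start Z0 = Sat(done) = {q0, q1, q3, q4, q5}, add states in Sat(done | ~busy) with some successor in Z. Already a fixed point.
Sat(E[(done | ~busy) U done]) = {q0, q1, q3, q4, q5}
E[done U E[(done | ~busy) U done]]: least fixpoint, start Z0 = Sat(E[(done | ~busy) U done]) = {q0, q1, q3, q4, q5}, add states in Sat(done) with some successor in Z. Already a fixed point.
Sat(E[done U E[(done | ~busy) U done]]) = {q0, q1, q3, q4, q5}
q2 ∉ Sat(E[done U E[(done | ~busy) U done]]) = {q0, q1, q3, q4, q5}, so the formula does not hold at q2.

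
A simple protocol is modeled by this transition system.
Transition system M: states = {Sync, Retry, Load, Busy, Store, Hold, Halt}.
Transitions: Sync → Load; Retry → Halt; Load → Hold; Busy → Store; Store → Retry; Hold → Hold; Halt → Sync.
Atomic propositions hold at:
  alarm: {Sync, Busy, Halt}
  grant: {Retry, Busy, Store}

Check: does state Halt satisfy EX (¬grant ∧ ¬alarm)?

Sat(¬grant) = {Sync, Load, Hold, Halt}
Sat(¬alarm) = {Retry, Load, Store, Hold}
Sat(¬grant ∧ ¬alarm) = {Load, Hold}
Sat(EX (¬grant ∧ ¬alarm)) = {s : some successor in {Load, Hold}} = {Sync, Load, Hold}
Halt ∉ Sat(EX (¬grant ∧ ¬alarm)) = {Sync, Load, Hold}, so the formula does not hold at Halt.

No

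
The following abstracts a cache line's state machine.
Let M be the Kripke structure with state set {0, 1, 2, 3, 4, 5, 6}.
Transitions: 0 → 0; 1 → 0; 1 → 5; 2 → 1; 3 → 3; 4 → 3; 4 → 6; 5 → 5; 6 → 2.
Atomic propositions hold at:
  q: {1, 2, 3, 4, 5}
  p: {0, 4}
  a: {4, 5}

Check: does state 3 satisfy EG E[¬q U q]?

Yes

Sat(¬q) = {0, 6}
E[¬q U q]: least fixpoint, start Z0 = Sat(q) = {1, 2, 3, 4, 5}, add states in Sat(¬q) with some successor in Z. Z1 = {1, 2, 3, 4, 5, 6}; fixed.
Sat(E[¬q U q]) = {1, 2, 3, 4, 5, 6}
EG E[¬q U q]: greatest fixpoint, start Z0 = {1, 2, 3, 4, 5, 6}, keep only states in Sat with some successor in Z. Already a fixed point.
Sat(EG E[¬q U q]) = {1, 2, 3, 4, 5, 6}
3 ∈ Sat(EG E[¬q U q]) = {1, 2, 3, 4, 5, 6}, so the formula holds at 3.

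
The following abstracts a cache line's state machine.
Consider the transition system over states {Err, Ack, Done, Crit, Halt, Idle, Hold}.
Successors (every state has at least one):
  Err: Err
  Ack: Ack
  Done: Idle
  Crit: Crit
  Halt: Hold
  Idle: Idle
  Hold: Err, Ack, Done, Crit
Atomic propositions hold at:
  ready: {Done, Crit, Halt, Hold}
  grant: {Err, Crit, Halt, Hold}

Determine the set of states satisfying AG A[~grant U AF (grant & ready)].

{Crit}

Sat(~grant) = {Ack, Done, Idle}
Sat(grant & ready) = {Crit, Halt, Hold}
AF (grant & ready): least fixpoint, start Z0 = {Crit, Halt, Hold}, add states with every successor in Z. Already a fixed point.
Sat(AF (grant & ready)) = {Crit, Halt, Hold}
A[~grant U AF (grant & ready)]: least fixpoint, start Z0 = Sat(AF (grant & ready)) = {Crit, Halt, Hold}, add states in Sat(~grant) with every successor in Z. Already a fixed point.
Sat(A[~grant U AF (grant & ready)]) = {Crit, Halt, Hold}
AG A[~grant U AF (grant & ready)]: greatest fixpoint, start Z0 = {Crit, Halt, Hold}, keep only states in Sat with every successor in Z. Z1 = {Crit, Halt}; Z2 = {Crit}; fixed.
Sat(AG A[~grant U AF (grant & ready)]) = {Crit}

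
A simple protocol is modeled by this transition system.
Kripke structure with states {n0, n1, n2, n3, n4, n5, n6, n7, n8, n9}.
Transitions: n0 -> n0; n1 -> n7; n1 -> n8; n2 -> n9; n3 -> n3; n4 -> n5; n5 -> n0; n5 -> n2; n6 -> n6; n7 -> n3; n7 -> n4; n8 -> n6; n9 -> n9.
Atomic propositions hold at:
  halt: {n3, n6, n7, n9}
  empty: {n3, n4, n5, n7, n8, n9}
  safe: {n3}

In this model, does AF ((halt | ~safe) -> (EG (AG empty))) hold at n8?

Sat(~safe) = {n0, n1, n2, n4, n5, n6, n7, n8, n9}
Sat(halt | ~safe) = {n0, n1, n2, n3, n4, n5, n6, n7, n8, n9}
AG empty: greatest fixpoint, start Z0 = {n3, n4, n5, n7, n8, n9}, keep only states in Sat with every successor in Z. Z1 = {n3, n4, n7, n9}; Z2 = {n3, n7, n9}; Z3 = {n3, n9}; fixed.
Sat(AG empty) = {n3, n9}
EG (AG empty): greatest fixpoint, start Z0 = {n3, n9}, keep only states in Sat with some successor in Z. Already a fixed point.
Sat(EG (AG empty)) = {n3, n9}
Sat((halt | ~safe) -> (EG (AG empty))) = {n3, n9}
AF ((halt | ~safe) -> (EG (AG empty))): least fixpoint, start Z0 = {n3, n9}, add states with every successor in Z. Z1 = {n2, n3, n9}; fixed.
Sat(AF ((halt | ~safe) -> (EG (AG empty)))) = {n2, n3, n9}
n8 ∉ Sat(AF ((halt | ~safe) -> (EG (AG empty)))) = {n2, n3, n9}, so the formula does not hold at n8.

No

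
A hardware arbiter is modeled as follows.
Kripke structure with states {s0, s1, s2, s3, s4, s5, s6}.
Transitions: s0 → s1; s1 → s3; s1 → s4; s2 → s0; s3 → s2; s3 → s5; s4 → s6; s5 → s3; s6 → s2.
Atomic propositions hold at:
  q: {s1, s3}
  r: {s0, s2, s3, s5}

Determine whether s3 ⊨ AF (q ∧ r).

Yes

Sat(q ∧ r) = {s3}
AF (q ∧ r): least fixpoint, start Z0 = {s3}, add states with every successor in Z. Z1 = {s3, s5}; fixed.
Sat(AF (q ∧ r)) = {s3, s5}
s3 ∈ Sat(AF (q ∧ r)) = {s3, s5}, so the formula holds at s3.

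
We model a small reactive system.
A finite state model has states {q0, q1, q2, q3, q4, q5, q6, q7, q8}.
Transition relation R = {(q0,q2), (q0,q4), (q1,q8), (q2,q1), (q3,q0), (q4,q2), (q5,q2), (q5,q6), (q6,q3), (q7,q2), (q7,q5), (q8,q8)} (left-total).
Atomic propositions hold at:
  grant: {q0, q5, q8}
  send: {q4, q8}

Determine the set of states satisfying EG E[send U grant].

E[send U grant]: least fixpoint, start Z0 = Sat(grant) = {q0, q5, q8}, add states in Sat(send) with some successor in Z. Already a fixed point.
Sat(E[send U grant]) = {q0, q5, q8}
EG E[send U grant]: greatest fixpoint, start Z0 = {q0, q5, q8}, keep only states in Sat with some successor in Z. Z1 = {q8}; fixed.
Sat(EG E[send U grant]) = {q8}

{q8}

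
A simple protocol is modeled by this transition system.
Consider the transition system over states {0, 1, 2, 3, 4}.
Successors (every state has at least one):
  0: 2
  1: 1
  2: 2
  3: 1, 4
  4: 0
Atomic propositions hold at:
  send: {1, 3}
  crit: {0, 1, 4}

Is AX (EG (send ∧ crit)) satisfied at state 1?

Sat(send ∧ crit) = {1}
EG (send ∧ crit): greatest fixpoint, start Z0 = {1}, keep only states in Sat with some successor in Z. Already a fixed point.
Sat(EG (send ∧ crit)) = {1}
Sat(AX (EG (send ∧ crit))) = {s : every successor in {1}} = {1}
1 ∈ Sat(AX (EG (send ∧ crit))) = {1}, so the formula holds at 1.

Yes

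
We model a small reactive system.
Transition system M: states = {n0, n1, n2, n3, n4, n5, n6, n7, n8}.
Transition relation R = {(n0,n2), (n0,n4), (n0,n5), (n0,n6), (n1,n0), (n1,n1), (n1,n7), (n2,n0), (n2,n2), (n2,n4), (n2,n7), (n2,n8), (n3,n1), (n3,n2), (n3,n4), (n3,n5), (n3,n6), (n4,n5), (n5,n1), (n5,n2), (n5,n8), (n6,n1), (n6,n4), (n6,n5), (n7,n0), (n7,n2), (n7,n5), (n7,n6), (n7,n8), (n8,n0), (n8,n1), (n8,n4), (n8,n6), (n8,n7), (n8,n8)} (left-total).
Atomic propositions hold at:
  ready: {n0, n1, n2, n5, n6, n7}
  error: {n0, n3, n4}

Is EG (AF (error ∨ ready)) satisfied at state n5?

Sat(error ∨ ready) = {n0, n1, n2, n3, n4, n5, n6, n7}
AF (error ∨ ready): least fixpoint, start Z0 = {n0, n1, n2, n3, n4, n5, n6, n7}, add states with every successor in Z. Already a fixed point.
Sat(AF (error ∨ ready)) = {n0, n1, n2, n3, n4, n5, n6, n7}
EG (AF (error ∨ ready)): greatest fixpoint, start Z0 = {n0, n1, n2, n3, n4, n5, n6, n7}, keep only states in Sat with some successor in Z. Already a fixed point.
Sat(EG (AF (error ∨ ready))) = {n0, n1, n2, n3, n4, n5, n6, n7}
n5 ∈ Sat(EG (AF (error ∨ ready))) = {n0, n1, n2, n3, n4, n5, n6, n7}, so the formula holds at n5.

Yes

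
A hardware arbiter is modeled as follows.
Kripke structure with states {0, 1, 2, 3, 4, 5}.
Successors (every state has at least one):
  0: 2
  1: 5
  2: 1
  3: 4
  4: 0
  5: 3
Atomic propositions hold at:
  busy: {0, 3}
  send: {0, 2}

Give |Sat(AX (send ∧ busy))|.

Sat(send ∧ busy) = {0}
Sat(AX (send ∧ busy)) = {s : every successor in {0}} = {4}
|Sat(AX (send ∧ busy))| = |{4}| = 1.

1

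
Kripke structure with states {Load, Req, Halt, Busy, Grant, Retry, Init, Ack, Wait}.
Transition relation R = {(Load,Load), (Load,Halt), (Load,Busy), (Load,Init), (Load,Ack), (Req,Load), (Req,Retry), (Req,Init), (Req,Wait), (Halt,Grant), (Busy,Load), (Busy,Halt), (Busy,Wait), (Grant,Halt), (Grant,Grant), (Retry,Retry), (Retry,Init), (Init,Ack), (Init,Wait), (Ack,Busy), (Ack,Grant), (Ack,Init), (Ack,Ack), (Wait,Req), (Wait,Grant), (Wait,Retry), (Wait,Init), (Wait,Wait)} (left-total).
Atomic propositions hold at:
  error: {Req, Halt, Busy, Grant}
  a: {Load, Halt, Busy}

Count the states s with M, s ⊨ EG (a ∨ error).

Sat(a ∨ error) = {Load, Req, Halt, Busy, Grant}
EG (a ∨ error): greatest fixpoint, start Z0 = {Load, Req, Halt, Busy, Grant}, keep only states in Sat with some successor in Z. Already a fixed point.
Sat(EG (a ∨ error)) = {Load, Req, Halt, Busy, Grant}
|Sat(EG (a ∨ error))| = |{Load, Req, Halt, Busy, Grant}| = 5.

5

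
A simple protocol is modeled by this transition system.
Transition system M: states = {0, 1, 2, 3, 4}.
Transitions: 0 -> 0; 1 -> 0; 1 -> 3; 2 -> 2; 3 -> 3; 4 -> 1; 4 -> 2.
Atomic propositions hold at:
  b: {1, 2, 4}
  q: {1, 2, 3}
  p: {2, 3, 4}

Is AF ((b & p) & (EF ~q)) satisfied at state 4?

Sat(b & p) = {2, 4}
Sat(~q) = {0, 4}
EF ~q: least fixpoint, start Z0 = {0, 4}, add states with some successor in Z. Z1 = {0, 1, 4}; fixed.
Sat(EF ~q) = {0, 1, 4}
Sat((b & p) & (EF ~q)) = {4}
AF ((b & p) & (EF ~q)): least fixpoint, start Z0 = {4}, add states with every successor in Z. Already a fixed point.
Sat(AF ((b & p) & (EF ~q))) = {4}
4 ∈ Sat(AF ((b & p) & (EF ~q))) = {4}, so the formula holds at 4.

Yes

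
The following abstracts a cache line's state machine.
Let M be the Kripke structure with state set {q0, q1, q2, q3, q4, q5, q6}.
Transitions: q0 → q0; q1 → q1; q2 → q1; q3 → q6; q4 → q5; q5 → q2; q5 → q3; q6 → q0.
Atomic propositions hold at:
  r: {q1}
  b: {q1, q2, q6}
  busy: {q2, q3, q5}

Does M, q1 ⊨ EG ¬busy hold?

Yes

Sat(¬busy) = {q0, q1, q4, q6}
EG ¬busy: greatest fixpoint, start Z0 = {q0, q1, q4, q6}, keep only states in Sat with some successor in Z. Z1 = {q0, q1, q6}; fixed.
Sat(EG ¬busy) = {q0, q1, q6}
q1 ∈ Sat(EG ¬busy) = {q0, q1, q6}, so the formula holds at q1.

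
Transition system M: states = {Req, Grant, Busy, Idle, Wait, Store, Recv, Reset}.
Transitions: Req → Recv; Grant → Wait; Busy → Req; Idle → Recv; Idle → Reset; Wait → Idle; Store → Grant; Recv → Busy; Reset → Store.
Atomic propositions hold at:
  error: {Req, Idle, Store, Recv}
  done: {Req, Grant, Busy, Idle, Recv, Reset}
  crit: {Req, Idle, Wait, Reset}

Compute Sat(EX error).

{Req, Busy, Idle, Wait, Reset}

Sat(EX error) = {s : some successor in {Req, Idle, Store, Recv}} = {Req, Busy, Idle, Wait, Reset}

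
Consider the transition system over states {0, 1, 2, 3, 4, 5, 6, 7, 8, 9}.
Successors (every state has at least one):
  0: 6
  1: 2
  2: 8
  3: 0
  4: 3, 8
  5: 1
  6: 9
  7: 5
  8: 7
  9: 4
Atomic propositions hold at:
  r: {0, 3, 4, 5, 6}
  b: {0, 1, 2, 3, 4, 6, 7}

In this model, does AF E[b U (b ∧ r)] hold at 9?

Sat(b ∧ r) = {0, 3, 4, 6}
E[b U (b ∧ r)]: least fixpoint, start Z0 = Sat((b ∧ r)) = {0, 3, 4, 6}, add states in Sat(b) with some successor in Z. Already a fixed point.
Sat(E[b U (b ∧ r)]) = {0, 3, 4, 6}
AF E[b U (b ∧ r)]: least fixpoint, start Z0 = {0, 3, 4, 6}, add states with every successor in Z. Z1 = {0, 3, 4, 6, 9}; fixed.
Sat(AF E[b U (b ∧ r)]) = {0, 3, 4, 6, 9}
9 ∈ Sat(AF E[b U (b ∧ r)]) = {0, 3, 4, 6, 9}, so the formula holds at 9.

Yes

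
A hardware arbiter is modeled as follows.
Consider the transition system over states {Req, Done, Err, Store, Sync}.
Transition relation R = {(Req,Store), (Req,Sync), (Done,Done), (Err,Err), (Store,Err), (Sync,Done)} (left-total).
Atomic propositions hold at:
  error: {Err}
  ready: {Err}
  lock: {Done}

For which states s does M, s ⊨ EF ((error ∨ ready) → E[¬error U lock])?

Sat(error ∨ ready) = {Err}
Sat(¬error) = {Req, Done, Store, Sync}
E[¬error U lock]: least fixpoint, start Z0 = Sat(lock) = {Done}, add states in Sat(¬error) with some successor in Z. Z1 = {Done, Sync}; Z2 = {Req, Done, Sync}; fixed.
Sat(E[¬error U lock]) = {Req, Done, Sync}
Sat((error ∨ ready) → E[¬error U lock]) = {Req, Done, Store, Sync}
EF ((error ∨ ready) → E[¬error U lock]): least fixpoint, start Z0 = {Req, Done, Store, Sync}, add states with some successor in Z. Already a fixed point.
Sat(EF ((error ∨ ready) → E[¬error U lock])) = {Req, Done, Store, Sync}

{Req, Done, Store, Sync}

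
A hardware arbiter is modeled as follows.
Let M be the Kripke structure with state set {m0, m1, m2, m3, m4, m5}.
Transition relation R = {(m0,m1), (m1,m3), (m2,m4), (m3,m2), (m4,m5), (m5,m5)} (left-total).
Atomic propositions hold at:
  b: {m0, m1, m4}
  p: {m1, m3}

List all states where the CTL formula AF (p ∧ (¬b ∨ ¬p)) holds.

Sat(¬b) = {m2, m3, m5}
Sat(¬p) = {m0, m2, m4, m5}
Sat(¬b ∨ ¬p) = {m0, m2, m3, m4, m5}
Sat(p ∧ (¬b ∨ ¬p)) = {m3}
AF (p ∧ (¬b ∨ ¬p)): least fixpoint, start Z0 = {m3}, add states with every successor in Z. Z1 = {m1, m3}; Z2 = {m0, m1, m3}; fixed.
Sat(AF (p ∧ (¬b ∨ ¬p))) = {m0, m1, m3}

{m0, m1, m3}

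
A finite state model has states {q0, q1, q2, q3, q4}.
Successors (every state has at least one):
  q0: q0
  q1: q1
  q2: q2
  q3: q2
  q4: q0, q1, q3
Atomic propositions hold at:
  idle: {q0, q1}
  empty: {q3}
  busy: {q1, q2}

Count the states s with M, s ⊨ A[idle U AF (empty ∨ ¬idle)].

Sat(¬idle) = {q2, q3, q4}
Sat(empty ∨ ¬idle) = {q2, q3, q4}
AF (empty ∨ ¬idle): least fixpoint, start Z0 = {q2, q3, q4}, add states with every successor in Z. Already a fixed point.
Sat(AF (empty ∨ ¬idle)) = {q2, q3, q4}
A[idle U AF (empty ∨ ¬idle)]: least fixpoint, start Z0 = Sat(AF (empty ∨ ¬idle)) = {q2, q3, q4}, add states in Sat(idle) with every successor in Z. Already a fixed point.
Sat(A[idle U AF (empty ∨ ¬idle)]) = {q2, q3, q4}
|Sat(A[idle U AF (empty ∨ ¬idle)])| = |{q2, q3, q4}| = 3.

3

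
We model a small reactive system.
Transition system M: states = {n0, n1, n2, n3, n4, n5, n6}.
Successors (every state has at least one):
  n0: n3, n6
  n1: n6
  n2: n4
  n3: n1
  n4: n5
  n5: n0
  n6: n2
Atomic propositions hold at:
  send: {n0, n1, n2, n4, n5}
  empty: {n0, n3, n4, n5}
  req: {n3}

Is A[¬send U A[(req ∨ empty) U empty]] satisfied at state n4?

Sat(¬send) = {n3, n6}
Sat(req ∨ empty) = {n0, n3, n4, n5}
A[(req ∨ empty) U empty]: least fixpoint, start Z0 = Sat(empty) = {n0, n3, n4, n5}, add states in Sat(req ∨ empty) with every successor in Z. Already a fixed point.
Sat(A[(req ∨ empty) U empty]) = {n0, n3, n4, n5}
A[¬send U A[(req ∨ empty) U empty]]: least fixpoint, start Z0 = Sat(A[(req ∨ empty) U empty]) = {n0, n3, n4, n5}, add states in Sat(¬send) with every successor in Z. Already a fixed point.
Sat(A[¬send U A[(req ∨ empty) U empty]]) = {n0, n3, n4, n5}
n4 ∈ Sat(A[¬send U A[(req ∨ empty) U empty]]) = {n0, n3, n4, n5}, so the formula holds at n4.

Yes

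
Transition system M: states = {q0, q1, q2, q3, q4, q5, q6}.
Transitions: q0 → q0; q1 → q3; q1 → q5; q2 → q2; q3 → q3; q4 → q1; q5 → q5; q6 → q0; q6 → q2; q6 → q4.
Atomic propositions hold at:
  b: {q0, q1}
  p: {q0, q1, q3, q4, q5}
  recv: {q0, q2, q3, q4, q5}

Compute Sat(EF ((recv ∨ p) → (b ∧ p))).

{q0, q1, q4, q6}

Sat(recv ∨ p) = {q0, q1, q2, q3, q4, q5}
Sat(b ∧ p) = {q0, q1}
Sat((recv ∨ p) → (b ∧ p)) = {q0, q1, q6}
EF ((recv ∨ p) → (b ∧ p)): least fixpoint, start Z0 = {q0, q1, q6}, add states with some successor in Z. Z1 = {q0, q1, q4, q6}; fixed.
Sat(EF ((recv ∨ p) → (b ∧ p))) = {q0, q1, q4, q6}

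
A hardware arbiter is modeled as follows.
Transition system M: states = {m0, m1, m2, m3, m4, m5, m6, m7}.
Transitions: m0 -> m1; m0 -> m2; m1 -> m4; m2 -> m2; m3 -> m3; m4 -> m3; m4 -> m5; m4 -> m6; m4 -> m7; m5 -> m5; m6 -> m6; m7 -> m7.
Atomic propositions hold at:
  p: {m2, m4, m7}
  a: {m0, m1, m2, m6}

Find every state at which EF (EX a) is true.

{m0, m1, m2, m4, m6}

Sat(EX a) = {s : some successor in {m0, m1, m2, m6}} = {m0, m2, m4, m6}
EF (EX a): least fixpoint, start Z0 = {m0, m2, m4, m6}, add states with some successor in Z. Z1 = {m0, m1, m2, m4, m6}; fixed.
Sat(EF (EX a)) = {m0, m1, m2, m4, m6}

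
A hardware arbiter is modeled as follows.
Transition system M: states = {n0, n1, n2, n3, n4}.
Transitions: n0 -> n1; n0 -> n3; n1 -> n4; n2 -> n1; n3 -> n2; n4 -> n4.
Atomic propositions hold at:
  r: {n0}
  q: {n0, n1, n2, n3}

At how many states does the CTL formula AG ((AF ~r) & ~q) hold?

1

Sat(~r) = {n1, n2, n3, n4}
AF ~r: least fixpoint, start Z0 = {n1, n2, n3, n4}, add states with every successor in Z. Z1 = {n0, n1, n2, n3, n4}; fixed.
Sat(AF ~r) = {n0, n1, n2, n3, n4}
Sat(~q) = {n4}
Sat((AF ~r) & ~q) = {n4}
AG ((AF ~r) & ~q): greatest fixpoint, start Z0 = {n4}, keep only states in Sat with every successor in Z. Already a fixed point.
Sat(AG ((AF ~r) & ~q)) = {n4}
|Sat(AG ((AF ~r) & ~q))| = |{n4}| = 1.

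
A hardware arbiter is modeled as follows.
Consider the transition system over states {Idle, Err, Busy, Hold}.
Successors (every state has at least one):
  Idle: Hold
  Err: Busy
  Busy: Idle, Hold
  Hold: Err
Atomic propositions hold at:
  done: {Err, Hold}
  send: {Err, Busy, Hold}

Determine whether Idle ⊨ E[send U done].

E[send U done]: least fixpoint, start Z0 = Sat(done) = {Err, Hold}, add states in Sat(send) with some successor in Z. Z1 = {Err, Busy, Hold}; fixed.
Sat(E[send U done]) = {Err, Busy, Hold}
Idle ∉ Sat(E[send U done]) = {Err, Busy, Hold}, so the formula does not hold at Idle.

No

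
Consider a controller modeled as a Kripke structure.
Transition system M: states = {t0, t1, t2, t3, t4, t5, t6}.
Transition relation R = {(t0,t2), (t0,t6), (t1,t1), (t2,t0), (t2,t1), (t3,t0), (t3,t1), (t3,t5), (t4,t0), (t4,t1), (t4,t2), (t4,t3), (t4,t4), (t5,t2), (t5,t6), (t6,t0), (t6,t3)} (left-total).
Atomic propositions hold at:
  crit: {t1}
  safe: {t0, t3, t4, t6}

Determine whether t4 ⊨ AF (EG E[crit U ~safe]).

No

Sat(~safe) = {t1, t2, t5}
E[crit U ~safe]: least fixpoint, start Z0 = Sat(~safe) = {t1, t2, t5}, add states in Sat(crit) with some successor in Z. Already a fixed point.
Sat(E[crit U ~safe]) = {t1, t2, t5}
EG E[crit U ~safe]: greatest fixpoint, start Z0 = {t1, t2, t5}, keep only states in Sat with some successor in Z. Already a fixed point.
Sat(EG E[crit U ~safe]) = {t1, t2, t5}
AF (EG E[crit U ~safe]): least fixpoint, start Z0 = {t1, t2, t5}, add states with every successor in Z. Already a fixed point.
Sat(AF (EG E[crit U ~safe])) = {t1, t2, t5}
t4 ∉ Sat(AF (EG E[crit U ~safe])) = {t1, t2, t5}, so the formula does not hold at t4.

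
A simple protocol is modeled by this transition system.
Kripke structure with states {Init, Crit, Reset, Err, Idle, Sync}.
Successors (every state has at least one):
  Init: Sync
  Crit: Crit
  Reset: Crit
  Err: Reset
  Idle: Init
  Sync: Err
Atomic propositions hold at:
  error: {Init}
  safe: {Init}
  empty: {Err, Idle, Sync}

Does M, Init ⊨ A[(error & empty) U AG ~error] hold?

Sat(error & empty) = ∅
Sat(~error) = {Crit, Reset, Err, Idle, Sync}
AG ~error: greatest fixpoint, start Z0 = {Crit, Reset, Err, Idle, Sync}, keep only states in Sat with every successor in Z. Z1 = {Crit, Reset, Err, Sync}; fixed.
Sat(AG ~error) = {Crit, Reset, Err, Sync}
A[(error & empty) U AG ~error]: least fixpoint, start Z0 = Sat(AG ~error) = {Crit, Reset, Err, Sync}, add states in Sat(error & empty) with every successor in Z. Already a fixed point.
Sat(A[(error & empty) U AG ~error]) = {Crit, Reset, Err, Sync}
Init ∉ Sat(A[(error & empty) U AG ~error]) = {Crit, Reset, Err, Sync}, so the formula does not hold at Init.

No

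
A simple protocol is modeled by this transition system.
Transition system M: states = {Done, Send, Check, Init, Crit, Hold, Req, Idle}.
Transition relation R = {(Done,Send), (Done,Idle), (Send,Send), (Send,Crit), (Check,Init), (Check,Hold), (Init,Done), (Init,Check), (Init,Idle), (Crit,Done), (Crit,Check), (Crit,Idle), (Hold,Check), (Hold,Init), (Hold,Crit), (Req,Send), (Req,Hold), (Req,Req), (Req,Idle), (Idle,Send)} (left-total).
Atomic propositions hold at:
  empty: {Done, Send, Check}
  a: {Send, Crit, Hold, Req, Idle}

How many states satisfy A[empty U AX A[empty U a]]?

A[empty U a]: least fixpoint, start Z0 = Sat(a) = {Send, Crit, Hold, Req, Idle}, add states in Sat(empty) with every successor in Z. Z1 = {Done, Send, Crit, Hold, Req, Idle}; fixed.
Sat(A[empty U a]) = {Done, Send, Crit, Hold, Req, Idle}
Sat(AX A[empty U a]) = {s : every successor in {Done, Send, Crit, Hold, Req, Idle}} = {Done, Send, Req, Idle}
A[empty U AX A[empty U a]]: least fixpoint, start Z0 = Sat(AX A[empty U a]) = {Done, Send, Req, Idle}, add states in Sat(empty) with every successor in Z. Already a fixed point.
Sat(A[empty U AX A[empty U a]]) = {Done, Send, Req, Idle}
|Sat(A[empty U AX A[empty U a]])| = |{Done, Send, Req, Idle}| = 4.

4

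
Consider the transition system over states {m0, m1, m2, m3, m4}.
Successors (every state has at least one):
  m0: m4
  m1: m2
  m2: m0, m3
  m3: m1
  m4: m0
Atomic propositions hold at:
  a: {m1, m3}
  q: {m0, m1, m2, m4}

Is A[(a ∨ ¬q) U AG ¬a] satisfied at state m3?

No

Sat(¬q) = {m3}
Sat(a ∨ ¬q) = {m1, m3}
Sat(¬a) = {m0, m2, m4}
AG ¬a: greatest fixpoint, start Z0 = {m0, m2, m4}, keep only states in Sat with every successor in Z. Z1 = {m0, m4}; fixed.
Sat(AG ¬a) = {m0, m4}
A[(a ∨ ¬q) U AG ¬a]: least fixpoint, start Z0 = Sat(AG ¬a) = {m0, m4}, add states in Sat(a ∨ ¬q) with every successor in Z. Already a fixed point.
Sat(A[(a ∨ ¬q) U AG ¬a]) = {m0, m4}
m3 ∉ Sat(A[(a ∨ ¬q) U AG ¬a]) = {m0, m4}, so the formula does not hold at m3.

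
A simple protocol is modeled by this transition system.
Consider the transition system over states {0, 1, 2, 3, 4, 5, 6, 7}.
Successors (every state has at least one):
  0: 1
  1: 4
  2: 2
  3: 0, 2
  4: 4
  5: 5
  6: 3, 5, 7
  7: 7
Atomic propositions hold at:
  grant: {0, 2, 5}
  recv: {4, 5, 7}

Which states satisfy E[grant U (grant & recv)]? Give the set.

{5}

Sat(grant & recv) = {5}
E[grant U (grant & recv)]: least fixpoint, start Z0 = Sat((grant & recv)) = {5}, add states in Sat(grant) with some successor in Z. Already a fixed point.
Sat(E[grant U (grant & recv)]) = {5}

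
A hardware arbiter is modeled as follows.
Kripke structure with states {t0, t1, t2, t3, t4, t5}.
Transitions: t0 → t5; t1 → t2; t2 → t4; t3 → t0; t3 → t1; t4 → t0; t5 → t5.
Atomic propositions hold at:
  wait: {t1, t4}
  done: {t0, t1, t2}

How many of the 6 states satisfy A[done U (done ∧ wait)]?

1

Sat(done ∧ wait) = {t1}
A[done U (done ∧ wait)]: least fixpoint, start Z0 = Sat((done ∧ wait)) = {t1}, add states in Sat(done) with every successor in Z. Already a fixed point.
Sat(A[done U (done ∧ wait)]) = {t1}
|Sat(A[done U (done ∧ wait)])| = |{t1}| = 1.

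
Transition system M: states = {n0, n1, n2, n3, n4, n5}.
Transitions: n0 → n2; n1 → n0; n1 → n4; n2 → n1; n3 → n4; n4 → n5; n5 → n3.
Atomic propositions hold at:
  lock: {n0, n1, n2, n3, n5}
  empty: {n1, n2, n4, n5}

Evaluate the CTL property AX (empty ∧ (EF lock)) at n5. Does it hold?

No

EF lock: least fixpoint, start Z0 = {n0, n1, n2, n3, n5}, add states with some successor in Z. Z1 = {n0, n1, n2, n3, n4, n5}; fixed.
Sat(EF lock) = {n0, n1, n2, n3, n4, n5}
Sat(empty ∧ (EF lock)) = {n1, n2, n4, n5}
Sat(AX (empty ∧ (EF lock))) = {s : every successor in {n1, n2, n4, n5}} = {n0, n2, n3, n4}
n5 ∉ Sat(AX (empty ∧ (EF lock))) = {n0, n2, n3, n4}, so the formula does not hold at n5.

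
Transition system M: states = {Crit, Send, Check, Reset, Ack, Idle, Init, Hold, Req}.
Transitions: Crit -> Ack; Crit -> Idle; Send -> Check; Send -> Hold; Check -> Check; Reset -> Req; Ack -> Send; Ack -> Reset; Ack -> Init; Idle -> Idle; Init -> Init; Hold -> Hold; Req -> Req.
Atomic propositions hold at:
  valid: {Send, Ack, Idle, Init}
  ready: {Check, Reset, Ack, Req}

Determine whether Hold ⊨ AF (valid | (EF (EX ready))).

No

Sat(EX ready) = {s : some successor in {Check, Reset, Ack, Req}} = {Crit, Send, Check, Reset, Ack, Req}
EF (EX ready): least fixpoint, start Z0 = {Crit, Send, Check, Reset, Ack, Req}, add states with some successor in Z. Already a fixed point.
Sat(EF (EX ready)) = {Crit, Send, Check, Reset, Ack, Req}
Sat(valid | (EF (EX ready))) = {Crit, Send, Check, Reset, Ack, Idle, Init, Req}
AF (valid | (EF (EX ready))): least fixpoint, start Z0 = {Crit, Send, Check, Reset, Ack, Idle, Init, Req}, add states with every successor in Z. Already a fixed point.
Sat(AF (valid | (EF (EX ready)))) = {Crit, Send, Check, Reset, Ack, Idle, Init, Req}
Hold ∉ Sat(AF (valid | (EF (EX ready)))) = {Crit, Send, Check, Reset, Ack, Idle, Init, Req}, so the formula does not hold at Hold.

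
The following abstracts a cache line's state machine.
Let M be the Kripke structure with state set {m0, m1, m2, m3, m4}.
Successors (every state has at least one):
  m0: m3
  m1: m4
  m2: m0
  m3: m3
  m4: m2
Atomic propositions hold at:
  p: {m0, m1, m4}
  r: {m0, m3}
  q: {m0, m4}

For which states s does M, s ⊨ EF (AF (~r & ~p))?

{m1, m2, m4}

Sat(~r) = {m1, m2, m4}
Sat(~p) = {m2, m3}
Sat(~r & ~p) = {m2}
AF (~r & ~p): least fixpoint, start Z0 = {m2}, add states with every successor in Z. Z1 = {m2, m4}; Z2 = {m1, m2, m4}; fixed.
Sat(AF (~r & ~p)) = {m1, m2, m4}
EF (AF (~r & ~p)): least fixpoint, start Z0 = {m1, m2, m4}, add states with some successor in Z. Already a fixed point.
Sat(EF (AF (~r & ~p))) = {m1, m2, m4}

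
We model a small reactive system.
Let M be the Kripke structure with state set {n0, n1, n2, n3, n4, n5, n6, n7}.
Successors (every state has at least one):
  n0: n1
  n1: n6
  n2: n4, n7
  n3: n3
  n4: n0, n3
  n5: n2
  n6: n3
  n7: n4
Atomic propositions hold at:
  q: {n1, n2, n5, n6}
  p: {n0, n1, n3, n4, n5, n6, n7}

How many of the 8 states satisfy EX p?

Sat(EX p) = {s : some successor in {n0, n1, n3, n4, n5, n6, n7}} = {n0, n1, n2, n3, n4, n6, n7}
|Sat(EX p)| = |{n0, n1, n2, n3, n4, n6, n7}| = 7.

7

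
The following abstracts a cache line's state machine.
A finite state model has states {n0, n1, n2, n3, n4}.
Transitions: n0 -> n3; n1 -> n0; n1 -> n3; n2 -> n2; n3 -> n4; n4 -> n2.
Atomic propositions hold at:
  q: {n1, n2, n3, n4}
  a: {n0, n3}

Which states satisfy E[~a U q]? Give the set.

Sat(~a) = {n1, n2, n4}
E[~a U q]: least fixpoint, start Z0 = Sat(q) = {n1, n2, n3, n4}, add states in Sat(~a) with some successor in Z. Already a fixed point.
Sat(E[~a U q]) = {n1, n2, n3, n4}

{n1, n2, n3, n4}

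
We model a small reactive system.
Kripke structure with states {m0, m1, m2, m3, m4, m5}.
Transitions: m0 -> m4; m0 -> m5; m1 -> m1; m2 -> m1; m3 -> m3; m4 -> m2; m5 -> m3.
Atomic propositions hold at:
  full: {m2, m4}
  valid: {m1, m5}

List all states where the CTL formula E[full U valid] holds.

{m1, m2, m4, m5}

E[full U valid]: least fixpoint, start Z0 = Sat(valid) = {m1, m5}, add states in Sat(full) with some successor in Z. Z1 = {m1, m2, m5}; Z2 = {m1, m2, m4, m5}; fixed.
Sat(E[full U valid]) = {m1, m2, m4, m5}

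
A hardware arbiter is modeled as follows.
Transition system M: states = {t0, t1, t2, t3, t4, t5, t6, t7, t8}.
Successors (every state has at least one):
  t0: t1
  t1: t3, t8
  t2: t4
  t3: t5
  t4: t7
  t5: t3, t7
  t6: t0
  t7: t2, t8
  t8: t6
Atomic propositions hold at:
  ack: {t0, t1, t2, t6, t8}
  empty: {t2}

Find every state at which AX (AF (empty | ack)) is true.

{t0, t2, t4, t6, t7, t8}

Sat(empty | ack) = {t0, t1, t2, t6, t8}
AF (empty | ack): least fixpoint, start Z0 = {t0, t1, t2, t6, t8}, add states with every successor in Z. Z1 = {t0, t1, t2, t6, t7, t8}; Z2 = {t0, t1, t2, t4, t6, t7, t8}; fixed.
Sat(AF (empty | ack)) = {t0, t1, t2, t4, t6, t7, t8}
Sat(AX (AF (empty | ack))) = {s : every successor in {t0, t1, t2, t4, t6, t7, t8}} = {t0, t2, t4, t6, t7, t8}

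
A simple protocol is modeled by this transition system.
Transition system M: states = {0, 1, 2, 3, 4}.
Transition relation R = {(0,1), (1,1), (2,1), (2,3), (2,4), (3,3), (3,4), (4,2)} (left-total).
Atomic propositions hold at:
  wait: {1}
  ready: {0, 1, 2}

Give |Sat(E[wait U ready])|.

E[wait U ready]: least fixpoint, start Z0 = Sat(ready) = {0, 1, 2}, add states in Sat(wait) with some successor in Z. Already a fixed point.
Sat(E[wait U ready]) = {0, 1, 2}
|Sat(E[wait U ready])| = |{0, 1, 2}| = 3.

3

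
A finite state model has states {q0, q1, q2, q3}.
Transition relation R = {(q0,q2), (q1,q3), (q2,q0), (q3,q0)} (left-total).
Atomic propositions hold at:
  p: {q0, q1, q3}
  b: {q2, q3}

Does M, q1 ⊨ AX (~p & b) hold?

No

Sat(~p) = {q2}
Sat(~p & b) = {q2}
Sat(AX (~p & b)) = {s : every successor in {q2}} = {q0}
q1 ∉ Sat(AX (~p & b)) = {q0}, so the formula does not hold at q1.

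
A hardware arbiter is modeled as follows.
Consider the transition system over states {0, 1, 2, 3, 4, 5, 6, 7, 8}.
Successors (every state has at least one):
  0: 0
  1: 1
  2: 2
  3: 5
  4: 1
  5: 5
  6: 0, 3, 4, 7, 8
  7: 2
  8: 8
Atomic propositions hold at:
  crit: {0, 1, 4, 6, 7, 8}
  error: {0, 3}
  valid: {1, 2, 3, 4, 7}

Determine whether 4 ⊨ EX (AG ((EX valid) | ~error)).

Sat(EX valid) = {s : some successor in {1, 2, 3, 4, 7}} = {1, 2, 4, 6, 7}
Sat(~error) = {1, 2, 4, 5, 6, 7, 8}
Sat((EX valid) | ~error) = {1, 2, 4, 5, 6, 7, 8}
AG ((EX valid) | ~error): greatest fixpoint, start Z0 = {1, 2, 4, 5, 6, 7, 8}, keep only states in Sat with every successor in Z. Z1 = {1, 2, 4, 5, 7, 8}; fixed.
Sat(AG ((EX valid) | ~error)) = {1, 2, 4, 5, 7, 8}
Sat(EX (AG ((EX valid) | ~error))) = {s : some successor in {1, 2, 4, 5, 7, 8}} = {1, 2, 3, 4, 5, 6, 7, 8}
4 ∈ Sat(EX (AG ((EX valid) | ~error))) = {1, 2, 3, 4, 5, 6, 7, 8}, so the formula holds at 4.

Yes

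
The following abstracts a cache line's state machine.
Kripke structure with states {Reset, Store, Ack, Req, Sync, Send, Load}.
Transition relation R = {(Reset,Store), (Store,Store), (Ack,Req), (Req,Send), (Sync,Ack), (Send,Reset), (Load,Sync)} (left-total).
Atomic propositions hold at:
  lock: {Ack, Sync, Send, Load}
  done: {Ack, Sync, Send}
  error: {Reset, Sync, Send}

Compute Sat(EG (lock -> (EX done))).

Sat(EX done) = {s : some successor in {Ack, Sync, Send}} = {Req, Sync, Load}
Sat(lock -> (EX done)) = {Reset, Store, Req, Sync, Load}
EG (lock -> (EX done)): greatest fixpoint, start Z0 = {Reset, Store, Req, Sync, Load}, keep only states in Sat with some successor in Z. Z1 = {Reset, Store, Load}; Z2 = {Reset, Store}; fixed.
Sat(EG (lock -> (EX done))) = {Reset, Store}

{Reset, Store}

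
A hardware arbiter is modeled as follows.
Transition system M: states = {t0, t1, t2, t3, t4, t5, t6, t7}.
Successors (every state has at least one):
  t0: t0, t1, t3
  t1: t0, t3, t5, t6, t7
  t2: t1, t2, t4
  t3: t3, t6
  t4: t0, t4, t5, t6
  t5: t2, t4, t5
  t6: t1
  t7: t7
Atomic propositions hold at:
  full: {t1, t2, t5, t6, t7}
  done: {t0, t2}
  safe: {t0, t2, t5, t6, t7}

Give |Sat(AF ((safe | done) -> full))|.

Sat(safe | done) = {t0, t2, t5, t6, t7}
Sat((safe | done) -> full) = {t1, t2, t3, t4, t5, t6, t7}
AF ((safe | done) -> full): least fixpoint, start Z0 = {t1, t2, t3, t4, t5, t6, t7}, add states with every successor in Z. Already a fixed point.
Sat(AF ((safe | done) -> full)) = {t1, t2, t3, t4, t5, t6, t7}
|Sat(AF ((safe | done) -> full))| = |{t1, t2, t3, t4, t5, t6, t7}| = 7.

7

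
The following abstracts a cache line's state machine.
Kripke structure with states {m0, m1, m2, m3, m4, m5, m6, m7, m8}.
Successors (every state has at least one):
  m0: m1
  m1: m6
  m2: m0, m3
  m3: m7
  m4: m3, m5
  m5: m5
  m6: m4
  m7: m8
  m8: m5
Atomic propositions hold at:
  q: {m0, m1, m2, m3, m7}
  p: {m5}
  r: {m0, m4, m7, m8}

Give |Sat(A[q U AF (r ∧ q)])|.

Sat(r ∧ q) = {m0, m7}
AF (r ∧ q): least fixpoint, start Z0 = {m0, m7}, add states with every successor in Z. Z1 = {m0, m3, m7}; Z2 = {m0, m2, m3, m7}; fixed.
Sat(AF (r ∧ q)) = {m0, m2, m3, m7}
A[q U AF (r ∧ q)]: least fixpoint, start Z0 = Sat(AF (r ∧ q)) = {m0, m2, m3, m7}, add states in Sat(q) with every successor in Z. Already a fixed point.
Sat(A[q U AF (r ∧ q)]) = {m0, m2, m3, m7}
|Sat(A[q U AF (r ∧ q)])| = |{m0, m2, m3, m7}| = 4.

4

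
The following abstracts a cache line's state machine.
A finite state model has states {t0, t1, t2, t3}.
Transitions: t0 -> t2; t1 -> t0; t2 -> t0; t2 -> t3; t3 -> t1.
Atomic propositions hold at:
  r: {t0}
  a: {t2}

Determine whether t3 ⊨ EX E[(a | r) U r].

Sat(a | r) = {t0, t2}
E[(a | r) U r]: least fixpoint, start Z0 = Sat(r) = {t0}, add states in Sat(a | r) with some successor in Z. Z1 = {t0, t2}; fixed.
Sat(E[(a | r) U r]) = {t0, t2}
Sat(EX E[(a | r) U r]) = {s : some successor in {t0, t2}} = {t0, t1, t2}
t3 ∉ Sat(EX E[(a | r) U r]) = {t0, t1, t2}, so the formula does not hold at t3.

No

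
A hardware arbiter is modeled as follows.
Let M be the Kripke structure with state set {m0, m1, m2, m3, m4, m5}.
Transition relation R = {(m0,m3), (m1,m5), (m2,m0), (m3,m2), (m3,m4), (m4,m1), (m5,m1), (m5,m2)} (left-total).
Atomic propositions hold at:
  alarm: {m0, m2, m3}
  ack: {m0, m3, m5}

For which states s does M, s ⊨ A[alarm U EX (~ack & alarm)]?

{m0, m2, m3, m5}

Sat(~ack) = {m1, m2, m4}
Sat(~ack & alarm) = {m2}
Sat(EX (~ack & alarm)) = {s : some successor in {m2}} = {m3, m5}
A[alarm U EX (~ack & alarm)]: least fixpoint, start Z0 = Sat(EX (~ack & alarm)) = {m3, m5}, add states in Sat(alarm) with every successor in Z. Z1 = {m0, m3, m5}; Z2 = {m0, m2, m3, m5}; fixed.
Sat(A[alarm U EX (~ack & alarm)]) = {m0, m2, m3, m5}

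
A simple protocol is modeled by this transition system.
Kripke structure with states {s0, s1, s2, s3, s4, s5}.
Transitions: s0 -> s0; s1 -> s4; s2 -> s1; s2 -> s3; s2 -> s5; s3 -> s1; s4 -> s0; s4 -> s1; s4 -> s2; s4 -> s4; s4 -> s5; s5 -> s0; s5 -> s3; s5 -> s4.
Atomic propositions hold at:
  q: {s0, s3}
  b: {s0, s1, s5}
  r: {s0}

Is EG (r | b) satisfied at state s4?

No

Sat(r | b) = {s0, s1, s5}
EG (r | b): greatest fixpoint, start Z0 = {s0, s1, s5}, keep only states in Sat with some successor in Z. Z1 = {s0, s5}; fixed.
Sat(EG (r | b)) = {s0, s5}
s4 ∉ Sat(EG (r | b)) = {s0, s5}, so the formula does not hold at s4.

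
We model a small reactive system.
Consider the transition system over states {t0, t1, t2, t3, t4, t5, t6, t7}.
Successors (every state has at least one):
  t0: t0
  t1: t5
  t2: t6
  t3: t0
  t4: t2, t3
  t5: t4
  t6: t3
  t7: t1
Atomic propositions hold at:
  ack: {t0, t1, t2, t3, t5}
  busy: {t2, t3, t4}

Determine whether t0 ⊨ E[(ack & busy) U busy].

Sat(ack & busy) = {t2, t3}
E[(ack & busy) U busy]: least fixpoint, start Z0 = Sat(busy) = {t2, t3, t4}, add states in Sat(ack & busy) with some successor in Z. Already a fixed point.
Sat(E[(ack & busy) U busy]) = {t2, t3, t4}
t0 ∉ Sat(E[(ack & busy) U busy]) = {t2, t3, t4}, so the formula does not hold at t0.

No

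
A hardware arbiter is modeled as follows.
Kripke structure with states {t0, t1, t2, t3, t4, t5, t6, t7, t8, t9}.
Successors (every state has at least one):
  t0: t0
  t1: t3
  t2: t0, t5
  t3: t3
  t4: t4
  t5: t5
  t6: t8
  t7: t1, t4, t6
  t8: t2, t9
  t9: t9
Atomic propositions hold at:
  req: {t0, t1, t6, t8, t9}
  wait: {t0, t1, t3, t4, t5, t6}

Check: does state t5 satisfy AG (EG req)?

No

EG req: greatest fixpoint, start Z0 = {t0, t1, t6, t8, t9}, keep only states in Sat with some successor in Z. Z1 = {t0, t6, t8, t9}; fixed.
Sat(EG req) = {t0, t6, t8, t9}
AG (EG req): greatest fixpoint, start Z0 = {t0, t6, t8, t9}, keep only states in Sat with every successor in Z. Z1 = {t0, t6, t9}; Z2 = {t0, t9}; fixed.
Sat(AG (EG req)) = {t0, t9}
t5 ∉ Sat(AG (EG req)) = {t0, t9}, so the formula does not hold at t5.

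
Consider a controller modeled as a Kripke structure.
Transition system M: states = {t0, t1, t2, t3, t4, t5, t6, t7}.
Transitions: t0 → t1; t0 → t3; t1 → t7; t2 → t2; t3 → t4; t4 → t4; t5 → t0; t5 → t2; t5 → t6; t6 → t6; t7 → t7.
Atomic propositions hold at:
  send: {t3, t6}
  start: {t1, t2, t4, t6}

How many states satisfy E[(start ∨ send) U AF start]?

Sat(start ∨ send) = {t1, t2, t3, t4, t6}
AF start: least fixpoint, start Z0 = {t1, t2, t4, t6}, add states with every successor in Z. Z1 = {t1, t2, t3, t4, t6}; Z2 = {t0, t1, t2, t3, t4, t6}; Z3 = {t0, t1, t2, t3, t4, t5, t6}; fixed.
Sat(AF start) = {t0, t1, t2, t3, t4, t5, t6}
E[(start ∨ send) U AF start]: least fixpoint, start Z0 = Sat(AF start) = {t0, t1, t2, t3, t4, t5, t6}, add states in Sat(start ∨ send) with some successor in Z. Already a fixed point.
Sat(E[(start ∨ send) U AF start]) = {t0, t1, t2, t3, t4, t5, t6}
|Sat(E[(start ∨ send) U AF start])| = |{t0, t1, t2, t3, t4, t5, t6}| = 7.

7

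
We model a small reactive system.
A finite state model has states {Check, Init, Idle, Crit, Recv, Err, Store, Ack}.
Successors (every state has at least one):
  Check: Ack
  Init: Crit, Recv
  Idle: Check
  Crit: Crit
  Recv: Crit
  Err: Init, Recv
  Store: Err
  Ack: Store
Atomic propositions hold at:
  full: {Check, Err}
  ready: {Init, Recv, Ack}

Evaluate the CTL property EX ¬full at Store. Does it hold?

No

Sat(¬full) = {Init, Idle, Crit, Recv, Store, Ack}
Sat(EX ¬full) = {s : some successor in {Init, Idle, Crit, Recv, Store, Ack}} = {Check, Init, Crit, Recv, Err, Ack}
Store ∉ Sat(EX ¬full) = {Check, Init, Crit, Recv, Err, Ack}, so the formula does not hold at Store.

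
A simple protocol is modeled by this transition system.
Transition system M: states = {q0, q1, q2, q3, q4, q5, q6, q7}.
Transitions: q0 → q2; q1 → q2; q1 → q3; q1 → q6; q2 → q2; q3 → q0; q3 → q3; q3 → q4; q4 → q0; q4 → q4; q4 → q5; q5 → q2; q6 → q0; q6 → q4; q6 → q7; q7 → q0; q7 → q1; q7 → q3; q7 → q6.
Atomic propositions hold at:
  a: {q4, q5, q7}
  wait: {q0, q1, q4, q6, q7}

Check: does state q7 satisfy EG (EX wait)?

Sat(EX wait) = {s : some successor in {q0, q1, q4, q6, q7}} = {q1, q3, q4, q6, q7}
EG (EX wait): greatest fixpoint, start Z0 = {q1, q3, q4, q6, q7}, keep only states in Sat with some successor in Z. Already a fixed point.
Sat(EG (EX wait)) = {q1, q3, q4, q6, q7}
q7 ∈ Sat(EG (EX wait)) = {q1, q3, q4, q6, q7}, so the formula holds at q7.

Yes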